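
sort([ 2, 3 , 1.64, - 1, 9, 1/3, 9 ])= [  -  1,  1/3, 1.64 , 2, 3, 9,  9] 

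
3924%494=466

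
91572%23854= 20010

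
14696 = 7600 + 7096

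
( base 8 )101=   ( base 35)1u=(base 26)2d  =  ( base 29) 27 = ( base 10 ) 65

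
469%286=183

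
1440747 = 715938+724809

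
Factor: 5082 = 2^1*3^1 * 7^1 * 11^2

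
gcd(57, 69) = 3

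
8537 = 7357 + 1180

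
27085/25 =1083 + 2/5=1083.40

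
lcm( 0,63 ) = 0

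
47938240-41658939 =6279301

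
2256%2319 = 2256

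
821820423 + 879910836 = 1701731259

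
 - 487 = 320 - 807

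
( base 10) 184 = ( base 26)72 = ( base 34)5e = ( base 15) c4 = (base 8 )270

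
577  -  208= 369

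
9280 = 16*580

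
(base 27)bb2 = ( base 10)8318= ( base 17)1bd5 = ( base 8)20176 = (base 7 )33152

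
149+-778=-629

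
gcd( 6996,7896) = 12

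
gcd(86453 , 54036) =1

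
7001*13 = 91013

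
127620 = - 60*( - 2127)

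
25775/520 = 5155/104 = 49.57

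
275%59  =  39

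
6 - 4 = 2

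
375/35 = 10 + 5/7 =10.71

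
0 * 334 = 0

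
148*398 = 58904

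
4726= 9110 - 4384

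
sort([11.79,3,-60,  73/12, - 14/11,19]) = [ - 60,-14/11, 3, 73/12,11.79, 19] 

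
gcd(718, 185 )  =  1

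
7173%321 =111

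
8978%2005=958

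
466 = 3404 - 2938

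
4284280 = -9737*(-440 ) 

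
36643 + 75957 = 112600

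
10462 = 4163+6299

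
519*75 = 38925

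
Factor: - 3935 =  - 5^1*787^1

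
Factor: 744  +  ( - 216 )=2^4*3^1*11^1 = 528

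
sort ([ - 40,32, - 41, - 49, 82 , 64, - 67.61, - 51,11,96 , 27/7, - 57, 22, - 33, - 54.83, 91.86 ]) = [-67.61 , - 57, - 54.83, - 51, - 49, - 41, - 40 , - 33,27/7,11, 22,  32 , 64,82,91.86,96]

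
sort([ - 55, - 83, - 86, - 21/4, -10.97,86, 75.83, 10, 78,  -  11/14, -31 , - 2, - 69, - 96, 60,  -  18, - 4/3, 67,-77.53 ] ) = [ - 96, - 86, - 83, - 77.53, - 69 , - 55, - 31, - 18,  -  10.97, - 21/4, - 2 , - 4/3, - 11/14 , 10,60, 67,  75.83,78,  86 ]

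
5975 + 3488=9463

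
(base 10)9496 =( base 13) 4426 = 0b10010100011000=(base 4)2110120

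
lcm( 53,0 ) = 0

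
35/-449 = - 1 + 414/449 = -0.08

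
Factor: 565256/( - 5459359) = -2^3 * 163^ (-1)*33493^( - 1 )*70657^1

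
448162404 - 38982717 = 409179687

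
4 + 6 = 10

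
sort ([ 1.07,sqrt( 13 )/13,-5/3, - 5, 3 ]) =[ - 5 , - 5/3, sqrt(13 ) /13,1.07,3 ] 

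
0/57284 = 0 = 0.00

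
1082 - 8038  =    -  6956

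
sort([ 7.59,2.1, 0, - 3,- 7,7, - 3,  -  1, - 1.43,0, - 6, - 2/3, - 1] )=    [-7, - 6, - 3,-3, - 1.43, - 1, - 1, - 2/3,0, 0, 2.1,7, 7.59]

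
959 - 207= 752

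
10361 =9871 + 490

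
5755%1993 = 1769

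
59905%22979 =13947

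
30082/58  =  15041/29=518.66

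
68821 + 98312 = 167133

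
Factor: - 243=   -  3^5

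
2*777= 1554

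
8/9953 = 8/9953 = 0.00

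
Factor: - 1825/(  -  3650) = 1/2 = 2^( -1)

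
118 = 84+34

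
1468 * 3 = 4404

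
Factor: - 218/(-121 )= 2^1 * 11^ ( - 2 ) * 109^1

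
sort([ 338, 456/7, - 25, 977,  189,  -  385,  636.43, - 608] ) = [ - 608,  -  385, -25, 456/7, 189, 338, 636.43, 977 ] 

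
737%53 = 48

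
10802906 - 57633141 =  - 46830235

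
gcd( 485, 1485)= 5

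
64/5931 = 64/5931 = 0.01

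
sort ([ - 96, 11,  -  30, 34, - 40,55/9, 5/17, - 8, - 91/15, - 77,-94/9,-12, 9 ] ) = [ - 96, - 77, - 40, - 30, - 12, - 94/9,  -  8, - 91/15 , 5/17, 55/9, 9, 11, 34]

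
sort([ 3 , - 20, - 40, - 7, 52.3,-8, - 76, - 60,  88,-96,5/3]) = [ - 96, - 76,-60, - 40, - 20 , - 8, - 7,5/3, 3, 52.3, 88 ] 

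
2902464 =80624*36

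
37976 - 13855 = 24121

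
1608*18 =28944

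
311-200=111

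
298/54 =5 + 14/27 = 5.52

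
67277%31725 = 3827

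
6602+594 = 7196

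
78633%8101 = 5724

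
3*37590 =112770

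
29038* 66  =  1916508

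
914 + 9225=10139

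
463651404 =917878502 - 454227098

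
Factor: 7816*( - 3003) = -2^3 * 3^1*7^1*11^1*13^1 * 977^1 = - 23471448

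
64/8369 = 64/8369 = 0.01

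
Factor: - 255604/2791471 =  - 2^2*47^(-1 )*59393^(-1 )*63901^1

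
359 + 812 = 1171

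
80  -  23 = 57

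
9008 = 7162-  -  1846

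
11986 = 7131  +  4855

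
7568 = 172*44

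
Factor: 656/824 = 2^1 * 41^1*103^( - 1)=82/103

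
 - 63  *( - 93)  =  5859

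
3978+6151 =10129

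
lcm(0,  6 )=0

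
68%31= 6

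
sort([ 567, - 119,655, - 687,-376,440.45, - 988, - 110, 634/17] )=[  -  988,- 687,  -  376,  -  119,-110,634/17,440.45,567,655 ] 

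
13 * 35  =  455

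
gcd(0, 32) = 32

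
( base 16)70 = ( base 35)37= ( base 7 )220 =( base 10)112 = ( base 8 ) 160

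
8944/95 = 94+14/95 = 94.15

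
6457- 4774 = 1683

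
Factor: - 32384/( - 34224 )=2^3*3^( - 1 )*11^1*31^( - 1) = 88/93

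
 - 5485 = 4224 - 9709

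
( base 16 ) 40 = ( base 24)2G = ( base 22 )2K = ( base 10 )64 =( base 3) 2101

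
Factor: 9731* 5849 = 56916619  =  37^1 * 263^1*5849^1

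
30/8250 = 1/275 = 0.00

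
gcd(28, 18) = 2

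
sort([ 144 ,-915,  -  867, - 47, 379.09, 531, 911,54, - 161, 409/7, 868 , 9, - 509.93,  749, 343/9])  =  [ - 915 , - 867, - 509.93, - 161, - 47, 9, 343/9,54, 409/7,144,379.09,531,749,  868 , 911 ] 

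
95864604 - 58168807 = 37695797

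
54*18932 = 1022328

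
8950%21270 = 8950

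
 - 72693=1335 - 74028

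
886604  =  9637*92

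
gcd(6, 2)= 2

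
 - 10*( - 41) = 410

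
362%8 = 2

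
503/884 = 503/884 = 0.57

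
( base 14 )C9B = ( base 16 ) 9b9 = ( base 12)1535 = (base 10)2489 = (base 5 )34424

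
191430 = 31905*6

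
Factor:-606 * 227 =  - 137562= - 2^1*3^1*101^1*227^1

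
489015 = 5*97803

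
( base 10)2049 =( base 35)1NJ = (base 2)100000000001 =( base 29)2cj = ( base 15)919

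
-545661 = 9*( - 60629)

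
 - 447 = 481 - 928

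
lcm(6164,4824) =110952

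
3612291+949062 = 4561353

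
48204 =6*8034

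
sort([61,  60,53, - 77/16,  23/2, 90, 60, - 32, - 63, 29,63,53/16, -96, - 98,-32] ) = [ - 98, - 96, - 63,- 32,- 32, - 77/16,53/16,23/2, 29 , 53,60,  60 , 61,63, 90] 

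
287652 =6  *47942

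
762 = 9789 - 9027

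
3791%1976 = 1815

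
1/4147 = 1/4147 = 0.00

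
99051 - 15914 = 83137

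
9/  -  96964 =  - 9/96964 = - 0.00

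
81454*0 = 0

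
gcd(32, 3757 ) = 1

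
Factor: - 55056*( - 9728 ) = 535584768  =  2^13*3^1*19^1*31^1*37^1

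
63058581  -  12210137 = 50848444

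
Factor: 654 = 2^1 *3^1 * 109^1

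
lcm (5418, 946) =59598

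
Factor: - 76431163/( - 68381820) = 2^ (-2)*3^( - 4)*5^(- 1 )*13^( - 1 )* 17^( - 1 )*191^( -1) * 211^1*362233^1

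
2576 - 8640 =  - 6064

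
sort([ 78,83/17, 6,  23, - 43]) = [ - 43,83/17,6,  23,78]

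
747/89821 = 747/89821 = 0.01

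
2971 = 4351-1380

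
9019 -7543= 1476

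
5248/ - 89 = - 59 + 3/89 = - 58.97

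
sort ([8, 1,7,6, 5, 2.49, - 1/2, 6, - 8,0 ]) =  [ - 8,  -  1/2,0,1, 2.49, 5,6, 6  ,  7,8]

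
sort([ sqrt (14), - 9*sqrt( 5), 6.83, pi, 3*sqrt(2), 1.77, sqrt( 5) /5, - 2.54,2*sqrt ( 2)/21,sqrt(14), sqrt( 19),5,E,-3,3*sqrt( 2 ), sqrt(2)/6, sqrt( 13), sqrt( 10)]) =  [ - 9*sqrt( 5),  -  3, - 2.54, 2*sqrt( 2 )/21,sqrt( 2)/6, sqrt( 5)/5, 1.77, E, pi, sqrt( 10 ) , sqrt( 13),  sqrt( 14), sqrt(14), 3*sqrt( 2), 3*sqrt( 2),  sqrt( 19) , 5,6.83 ]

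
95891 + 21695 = 117586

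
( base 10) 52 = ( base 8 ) 64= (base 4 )310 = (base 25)22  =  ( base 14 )3a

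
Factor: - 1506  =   - 2^1*3^1*251^1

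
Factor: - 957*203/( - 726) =5887/22 = 2^( - 1)*7^1*11^ ( - 1)*29^2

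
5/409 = 5/409= 0.01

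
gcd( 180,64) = 4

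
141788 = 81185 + 60603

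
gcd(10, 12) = 2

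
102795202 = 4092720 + 98702482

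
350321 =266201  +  84120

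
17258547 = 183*94309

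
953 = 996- 43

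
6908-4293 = 2615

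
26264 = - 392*( - 67) 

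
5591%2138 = 1315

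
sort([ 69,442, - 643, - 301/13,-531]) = [ - 643,  -  531,-301/13,69,442]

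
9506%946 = 46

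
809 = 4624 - 3815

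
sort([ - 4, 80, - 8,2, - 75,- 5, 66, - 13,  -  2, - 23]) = [ - 75, - 23, - 13,-8, - 5, - 4, - 2, 2, 66, 80 ] 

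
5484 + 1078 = 6562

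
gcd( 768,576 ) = 192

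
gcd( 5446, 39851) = 7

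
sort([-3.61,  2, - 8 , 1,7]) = [-8,  -  3.61, 1,  2, 7]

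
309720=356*870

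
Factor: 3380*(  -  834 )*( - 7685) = 2^3*3^1*5^2*13^2*29^1*53^1*139^1 = 21663400200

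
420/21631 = 420/21631 =0.02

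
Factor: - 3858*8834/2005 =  - 34081572/2005 = - 2^2*  3^1*5^( - 1 )*7^1*401^( - 1 ) *631^1 * 643^1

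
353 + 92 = 445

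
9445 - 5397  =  4048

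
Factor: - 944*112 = -105728 = - 2^8*7^1 *59^1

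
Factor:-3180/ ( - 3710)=2^1*3^1*7^(-1)  =  6/7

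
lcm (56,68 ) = 952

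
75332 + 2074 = 77406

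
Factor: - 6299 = - 6299^1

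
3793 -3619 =174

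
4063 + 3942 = 8005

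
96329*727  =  70031183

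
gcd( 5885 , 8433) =1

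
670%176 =142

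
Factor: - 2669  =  - 17^1*157^1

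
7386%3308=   770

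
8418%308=102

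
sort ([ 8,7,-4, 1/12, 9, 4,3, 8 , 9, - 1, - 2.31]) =[ - 4, - 2.31, - 1,1/12,  3,4,  7,8, 8, 9,9]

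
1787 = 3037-1250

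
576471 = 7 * 82353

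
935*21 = 19635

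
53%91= 53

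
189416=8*23677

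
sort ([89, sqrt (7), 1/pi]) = [1/pi, sqrt(7), 89 ] 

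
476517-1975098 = -1498581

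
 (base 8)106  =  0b1000110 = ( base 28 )2e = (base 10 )70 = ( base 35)20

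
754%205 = 139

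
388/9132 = 97/2283 =0.04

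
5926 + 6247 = 12173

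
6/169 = 6/169 = 0.04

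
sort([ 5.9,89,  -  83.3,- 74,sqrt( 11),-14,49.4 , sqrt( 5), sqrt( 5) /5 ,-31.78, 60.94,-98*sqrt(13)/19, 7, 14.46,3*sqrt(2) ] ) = [  -  83.3, - 74, - 31.78, - 98*sqrt( 13) /19  , - 14 , sqrt( 5 ) /5, sqrt(5),sqrt(11 ),3*sqrt(2),5.9, 7,14.46, 49.4,60.94,89 ] 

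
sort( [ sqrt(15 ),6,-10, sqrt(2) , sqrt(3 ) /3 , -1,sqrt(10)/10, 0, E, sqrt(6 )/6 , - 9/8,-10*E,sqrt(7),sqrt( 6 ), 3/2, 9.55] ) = [ - 10*E, - 10,  -  9/8,-1, 0,sqrt( 10)/10,  sqrt(6 ) /6 , sqrt(3)/3,sqrt (2 ), 3/2,sqrt( 6 ), sqrt(7 ),E, sqrt(15 ),6,9.55 ] 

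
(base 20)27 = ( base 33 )1e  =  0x2F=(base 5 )142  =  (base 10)47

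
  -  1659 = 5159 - 6818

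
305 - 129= 176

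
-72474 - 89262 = -161736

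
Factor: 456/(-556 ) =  - 2^1*3^1*19^1*139^( - 1) = -114/139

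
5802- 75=5727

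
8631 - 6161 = 2470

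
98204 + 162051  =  260255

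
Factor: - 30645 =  - 3^3*5^1*227^1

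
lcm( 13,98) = 1274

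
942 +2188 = 3130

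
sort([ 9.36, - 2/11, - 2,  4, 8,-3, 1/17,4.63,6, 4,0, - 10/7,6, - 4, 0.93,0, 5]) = [ - 4, - 3, - 2, - 10/7 , - 2/11,0,0 , 1/17, 0.93,4, 4,4.63, 5,  6, 6 , 8, 9.36]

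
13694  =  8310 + 5384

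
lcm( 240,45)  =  720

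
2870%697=82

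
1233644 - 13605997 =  - 12372353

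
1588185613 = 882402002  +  705783611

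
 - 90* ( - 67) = 6030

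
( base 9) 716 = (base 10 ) 582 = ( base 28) km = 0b1001000110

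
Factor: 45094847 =7^2*19^1 * 48437^1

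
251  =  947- 696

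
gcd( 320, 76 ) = 4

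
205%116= 89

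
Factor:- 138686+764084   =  2^1*3^1*104233^1 = 625398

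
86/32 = 43/16 =2.69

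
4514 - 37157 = - 32643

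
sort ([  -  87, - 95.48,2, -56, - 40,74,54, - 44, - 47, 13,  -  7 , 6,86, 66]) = [ - 95.48, -87, - 56, - 47,-44, - 40,-7, 2,6, 13,54, 66, 74 , 86 ]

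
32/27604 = 8/6901 = 0.00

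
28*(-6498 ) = -181944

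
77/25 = 3+2/25 = 3.08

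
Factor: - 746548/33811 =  - 2^2 * 11^1*19^2*47^1* 33811^(-1 ) 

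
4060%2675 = 1385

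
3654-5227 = - 1573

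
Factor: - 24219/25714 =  - 81/86 = - 2^( - 1)*3^4*43^( - 1)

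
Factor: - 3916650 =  - 2^1 * 3^1*5^2*26111^1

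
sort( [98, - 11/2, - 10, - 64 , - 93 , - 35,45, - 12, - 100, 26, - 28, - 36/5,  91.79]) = [-100, - 93, - 64,-35, - 28, - 12, -10,- 36/5, - 11/2,  26, 45,91.79, 98]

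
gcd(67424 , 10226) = 2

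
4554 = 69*66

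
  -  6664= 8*(-833)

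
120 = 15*8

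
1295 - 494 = 801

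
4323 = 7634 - 3311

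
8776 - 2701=6075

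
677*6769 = 4582613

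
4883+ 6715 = 11598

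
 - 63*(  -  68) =4284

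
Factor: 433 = 433^1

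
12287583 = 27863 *441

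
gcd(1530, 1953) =9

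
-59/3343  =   - 1 + 3284/3343 = -0.02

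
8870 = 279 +8591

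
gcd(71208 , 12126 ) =258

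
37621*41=1542461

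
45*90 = 4050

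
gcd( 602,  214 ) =2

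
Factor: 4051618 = 2^1* 557^1*3637^1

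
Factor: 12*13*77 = 12012 = 2^2*3^1*7^1*11^1*13^1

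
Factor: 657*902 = 2^1 * 3^2 * 11^1*41^1*73^1  =  592614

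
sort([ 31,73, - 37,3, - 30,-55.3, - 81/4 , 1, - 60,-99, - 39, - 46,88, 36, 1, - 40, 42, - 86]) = [- 99, - 86, - 60,-55.3,  -  46, - 40, - 39, - 37,-30,- 81/4,1, 1,  3, 31 , 36, 42, 73,88]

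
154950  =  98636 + 56314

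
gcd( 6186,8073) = 3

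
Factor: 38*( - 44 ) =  - 1672 = - 2^3*11^1 * 19^1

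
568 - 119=449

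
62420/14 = 31210/7 = 4458.57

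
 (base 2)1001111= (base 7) 142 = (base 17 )4b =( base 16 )4F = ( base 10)79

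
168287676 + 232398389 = 400686065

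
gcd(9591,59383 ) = 1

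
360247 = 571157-210910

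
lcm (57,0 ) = 0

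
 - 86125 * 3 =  - 258375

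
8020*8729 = 70006580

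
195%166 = 29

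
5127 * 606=3106962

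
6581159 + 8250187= 14831346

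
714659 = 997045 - 282386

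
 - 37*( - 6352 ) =235024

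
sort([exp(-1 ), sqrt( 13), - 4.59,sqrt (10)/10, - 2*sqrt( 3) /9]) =[ - 4.59, - 2*sqrt(3 ) /9, sqrt(10)/10, exp( - 1 ), sqrt( 13) ]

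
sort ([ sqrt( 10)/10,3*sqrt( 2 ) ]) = [ sqrt( 10)/10, 3*sqrt(2 ) ] 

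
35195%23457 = 11738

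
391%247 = 144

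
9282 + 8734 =18016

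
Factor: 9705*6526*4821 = 305337215430  =  2^1  *  3^2 * 5^1 * 13^1*251^1*647^1*1607^1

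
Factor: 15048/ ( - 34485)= - 2^3*3^1*5^(-1)*11^(-1 )= - 24/55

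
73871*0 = 0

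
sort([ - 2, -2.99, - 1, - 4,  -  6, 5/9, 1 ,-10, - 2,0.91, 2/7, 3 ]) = [-10, - 6,- 4,  -  2.99, - 2, - 2,- 1, 2/7,5/9, 0.91,  1  ,  3]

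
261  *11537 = 3011157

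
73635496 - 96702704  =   - 23067208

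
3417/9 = 379 + 2/3 = 379.67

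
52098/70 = 744+9/35 = 744.26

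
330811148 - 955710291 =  -624899143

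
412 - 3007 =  -2595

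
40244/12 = 3353 +2/3 = 3353.67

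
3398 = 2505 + 893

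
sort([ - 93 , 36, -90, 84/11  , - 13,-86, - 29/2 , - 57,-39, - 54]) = [ - 93,-90, - 86, - 57,-54, - 39, - 29/2, - 13, 84/11, 36 ]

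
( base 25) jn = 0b111110010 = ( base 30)gi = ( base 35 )E8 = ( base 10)498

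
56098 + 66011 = 122109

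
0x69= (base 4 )1221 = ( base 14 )77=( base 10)105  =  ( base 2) 1101001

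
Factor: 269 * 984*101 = 2^3*3^1*41^1 * 101^1*269^1=26734296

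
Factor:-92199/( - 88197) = 73^1* 421^1*29399^(-1 ) = 30733/29399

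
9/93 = 3/31 = 0.10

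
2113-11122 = -9009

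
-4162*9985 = -41557570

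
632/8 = 79=79.00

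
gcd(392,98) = 98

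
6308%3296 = 3012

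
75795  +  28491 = 104286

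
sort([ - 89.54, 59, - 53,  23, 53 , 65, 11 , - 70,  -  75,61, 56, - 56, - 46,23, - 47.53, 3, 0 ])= [ - 89.54, - 75, - 70, - 56, - 53, - 47.53, - 46,0,3 , 11,23, 23, 53,56, 59,61, 65] 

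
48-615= - 567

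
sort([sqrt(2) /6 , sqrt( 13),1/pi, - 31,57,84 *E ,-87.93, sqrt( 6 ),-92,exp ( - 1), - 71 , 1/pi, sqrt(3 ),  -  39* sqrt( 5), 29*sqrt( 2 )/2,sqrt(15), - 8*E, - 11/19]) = [ - 92,-87.93,-39*sqrt( 5) ,- 71,-31, - 8*E, - 11/19,  sqrt(2) /6, 1/pi, 1/pi, exp( - 1) , sqrt(3) , sqrt(6), sqrt( 13), sqrt(15 ),  29*sqrt( 2) /2 , 57,  84*E] 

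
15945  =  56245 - 40300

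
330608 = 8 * 41326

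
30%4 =2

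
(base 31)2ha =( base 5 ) 34314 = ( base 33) 28H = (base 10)2459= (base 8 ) 4633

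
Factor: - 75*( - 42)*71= 2^1*3^2*5^2*7^1* 71^1 = 223650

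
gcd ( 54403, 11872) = 1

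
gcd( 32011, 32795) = 7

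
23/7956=23/7956  =  0.00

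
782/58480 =23/1720 = 0.01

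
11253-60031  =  -48778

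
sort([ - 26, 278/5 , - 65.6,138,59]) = [ -65.6, - 26,278/5, 59, 138]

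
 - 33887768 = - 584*58027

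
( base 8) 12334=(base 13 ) 257A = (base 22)B0G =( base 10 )5340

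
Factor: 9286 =2^1*4643^1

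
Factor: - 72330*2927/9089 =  - 211709910/9089 = - 2^1*3^1* 5^1*61^ ( - 1) *149^( - 1)*2411^1* 2927^1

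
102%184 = 102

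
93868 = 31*3028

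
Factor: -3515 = -5^1*  19^1*37^1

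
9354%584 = 10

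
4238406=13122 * 323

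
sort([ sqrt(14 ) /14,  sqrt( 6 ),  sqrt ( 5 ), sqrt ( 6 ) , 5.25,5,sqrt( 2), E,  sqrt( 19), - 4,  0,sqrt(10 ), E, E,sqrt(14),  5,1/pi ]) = [ - 4,0,sqrt(14) /14,1/pi, sqrt( 2),sqrt( 5 ), sqrt( 6),  sqrt(6), E, E , E, sqrt(10), sqrt (14 ), sqrt( 19) , 5,5,  5.25]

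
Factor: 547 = 547^1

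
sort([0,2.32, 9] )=[ 0,2.32, 9] 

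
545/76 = 545/76  =  7.17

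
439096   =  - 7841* ( - 56 )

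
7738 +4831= 12569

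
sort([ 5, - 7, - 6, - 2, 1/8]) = [ - 7, - 6, - 2,1/8, 5 ]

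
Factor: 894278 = 2^1*7^1*11^1*5807^1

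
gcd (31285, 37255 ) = 5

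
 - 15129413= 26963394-42092807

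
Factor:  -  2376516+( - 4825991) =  - 7202507 = -13^1*113^1*4903^1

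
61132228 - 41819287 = 19312941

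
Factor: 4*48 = 192= 2^6*3^1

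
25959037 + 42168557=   68127594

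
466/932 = 1/2 = 0.50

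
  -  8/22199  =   - 8/22199 = - 0.00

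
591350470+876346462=1467696932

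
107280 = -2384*( - 45)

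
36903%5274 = 5259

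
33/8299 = 33/8299 = 0.00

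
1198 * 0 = 0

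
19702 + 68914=88616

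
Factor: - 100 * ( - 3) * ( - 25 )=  - 7500 = -  2^2 * 3^1*5^4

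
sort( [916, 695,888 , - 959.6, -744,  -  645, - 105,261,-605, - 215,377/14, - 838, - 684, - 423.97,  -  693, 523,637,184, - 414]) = [ - 959.6, - 838,-744 , - 693, - 684, - 645, - 605, - 423.97,  -  414,  -  215 , - 105,377/14,184  ,  261,  523, 637,  695,888,916]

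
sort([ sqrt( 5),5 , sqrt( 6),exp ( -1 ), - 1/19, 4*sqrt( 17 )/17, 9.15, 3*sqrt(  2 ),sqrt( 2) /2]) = [ - 1/19, exp( - 1 ),sqrt(2 )/2,4*sqrt (17)/17,sqrt(5 ),  sqrt (6) , 3*sqrt( 2 ), 5,9.15 ]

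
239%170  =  69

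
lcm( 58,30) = 870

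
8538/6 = 1423 = 1423.00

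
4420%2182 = 56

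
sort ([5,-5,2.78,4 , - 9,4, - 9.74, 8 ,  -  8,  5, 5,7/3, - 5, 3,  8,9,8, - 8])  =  [ - 9.74, - 9, - 8, - 8 , - 5 , - 5,7/3,  2.78,  3, 4,4,5 , 5,5,8, 8  ,  8,9 ] 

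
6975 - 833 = 6142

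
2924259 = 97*30147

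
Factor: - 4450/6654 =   -  3^( - 1)*5^2*89^1*1109^(-1) = -  2225/3327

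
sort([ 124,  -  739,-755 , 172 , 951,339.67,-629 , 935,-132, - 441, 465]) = [ - 755, - 739, - 629, - 441, - 132, 124,172,339.67,465,935,  951]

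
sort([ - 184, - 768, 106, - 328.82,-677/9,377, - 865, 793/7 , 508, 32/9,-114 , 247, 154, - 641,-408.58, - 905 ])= [-905,-865, - 768, - 641, - 408.58, - 328.82, - 184, - 114,-677/9 , 32/9, 106,793/7, 154, 247, 377,508 ]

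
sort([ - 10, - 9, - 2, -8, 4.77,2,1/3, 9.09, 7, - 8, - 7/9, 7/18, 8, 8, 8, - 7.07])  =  [ - 10,- 9 , - 8, -8,-7.07, - 2, - 7/9, 1/3, 7/18,2, 4.77, 7 , 8, 8,8,9.09]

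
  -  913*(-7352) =6712376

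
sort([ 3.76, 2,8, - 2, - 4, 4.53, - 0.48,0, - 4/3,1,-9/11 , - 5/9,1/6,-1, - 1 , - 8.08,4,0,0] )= [-8.08, - 4 ,  -  2, - 4/3, - 1, - 1, - 9/11,- 5/9,-0.48,0, 0,0,1/6 , 1, 2,3.76,4 , 4.53, 8 ]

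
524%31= 28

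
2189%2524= 2189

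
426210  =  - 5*( - 85242)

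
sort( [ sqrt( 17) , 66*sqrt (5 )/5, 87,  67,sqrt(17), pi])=[ pi, sqrt (17 ) , sqrt( 17),  66 *sqrt( 5)/5,67, 87 ]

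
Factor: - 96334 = -2^1 * 7^2*983^1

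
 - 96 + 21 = - 75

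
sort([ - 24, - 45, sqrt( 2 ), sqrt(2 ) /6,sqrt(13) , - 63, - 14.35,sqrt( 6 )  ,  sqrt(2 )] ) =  [ - 63,-45, - 24,-14.35, sqrt( 2 ) /6,sqrt( 2 ),sqrt( 2),sqrt ( 6),sqrt( 13)]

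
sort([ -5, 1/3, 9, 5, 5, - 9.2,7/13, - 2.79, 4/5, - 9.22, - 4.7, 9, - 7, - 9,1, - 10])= [-10, - 9.22, - 9.2, - 9,-7,-5, - 4.7, - 2.79,  1/3,7/13 , 4/5, 1, 5, 5, 9,9] 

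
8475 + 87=8562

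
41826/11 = 3802 + 4/11 = 3802.36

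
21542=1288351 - 1266809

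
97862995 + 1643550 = 99506545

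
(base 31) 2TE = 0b101100010011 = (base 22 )5IJ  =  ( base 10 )2835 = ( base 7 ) 11160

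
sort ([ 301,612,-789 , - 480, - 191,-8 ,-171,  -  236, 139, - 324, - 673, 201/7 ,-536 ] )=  [ - 789, - 673, - 536,-480, - 324,- 236, - 191, - 171, - 8,201/7, 139, 301,612]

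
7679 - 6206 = 1473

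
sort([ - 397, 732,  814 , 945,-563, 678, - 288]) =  [ - 563, - 397, - 288 , 678, 732,814,945]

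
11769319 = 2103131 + 9666188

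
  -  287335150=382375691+  -  669710841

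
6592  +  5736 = 12328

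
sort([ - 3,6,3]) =[ - 3, 3,6]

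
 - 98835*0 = 0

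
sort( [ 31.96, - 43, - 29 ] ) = [ - 43, - 29, 31.96 ] 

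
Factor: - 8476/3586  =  -2^1*11^( - 1)*13^1  =  - 26/11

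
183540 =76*2415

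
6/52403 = 6/52403= 0.00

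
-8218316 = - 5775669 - 2442647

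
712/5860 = 178/1465 = 0.12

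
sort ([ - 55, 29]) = [ - 55,29]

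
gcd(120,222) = 6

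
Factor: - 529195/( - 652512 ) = 545/672 =2^( - 5)*3^(-1 )* 5^1*7^(-1)*  109^1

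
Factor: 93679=23^1*4073^1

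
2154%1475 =679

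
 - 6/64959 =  - 1 + 21651/21653 =- 0.00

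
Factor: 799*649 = 11^1*17^1*47^1*59^1=518551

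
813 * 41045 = 33369585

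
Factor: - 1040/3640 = - 2/7  =  - 2^1* 7^ ( - 1) 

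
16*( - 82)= - 1312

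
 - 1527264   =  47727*( - 32 ) 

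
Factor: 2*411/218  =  411/109 = 3^1*109^( - 1)*137^1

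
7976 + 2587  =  10563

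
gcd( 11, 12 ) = 1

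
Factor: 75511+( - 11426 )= 64085 = 5^1*7^1*1831^1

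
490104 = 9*54456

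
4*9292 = 37168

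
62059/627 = 62059/627 = 98.98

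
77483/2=77483/2 = 38741.50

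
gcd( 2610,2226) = 6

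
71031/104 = 71031/104=682.99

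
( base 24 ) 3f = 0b1010111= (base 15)5C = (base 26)39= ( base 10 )87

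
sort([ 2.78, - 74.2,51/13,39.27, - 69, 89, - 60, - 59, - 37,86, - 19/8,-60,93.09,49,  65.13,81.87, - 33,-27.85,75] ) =[ - 74.2, - 69 , - 60, - 60, - 59,  -  37, - 33, - 27.85, - 19/8, 2.78,51/13,39.27,49,65.13,75,81.87,86 , 89, 93.09]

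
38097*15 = 571455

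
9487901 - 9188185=299716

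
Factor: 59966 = 2^1*29983^1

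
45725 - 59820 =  -14095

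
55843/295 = 189 + 88/295 = 189.30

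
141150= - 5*( - 28230) 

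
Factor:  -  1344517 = -83^1*97^1*167^1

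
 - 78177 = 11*(  -  7107) 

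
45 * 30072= 1353240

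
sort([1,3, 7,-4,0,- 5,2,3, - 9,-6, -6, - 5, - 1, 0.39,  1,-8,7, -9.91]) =[ - 9.91, - 9, - 8, - 6, -6, - 5,-5, - 4, - 1, 0,0.39, 1,  1,2 , 3,3,7,7]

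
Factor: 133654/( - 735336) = -2^( - 2) * 3^(-2)*7^( - 1)*17^1*1459^ ( - 1) *3931^1 = - 66827/367668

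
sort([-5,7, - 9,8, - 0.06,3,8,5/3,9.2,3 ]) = [-9, - 5, - 0.06,5/3,3 , 3,7,8,8,9.2]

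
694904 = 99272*7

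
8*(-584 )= - 4672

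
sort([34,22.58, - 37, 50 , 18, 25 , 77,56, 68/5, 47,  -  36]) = [ - 37,-36, 68/5,18,22.58, 25,34,47, 50, 56, 77]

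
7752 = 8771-1019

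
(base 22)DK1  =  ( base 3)100020101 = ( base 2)1101001001101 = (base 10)6733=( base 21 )F5D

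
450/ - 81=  - 50/9 = - 5.56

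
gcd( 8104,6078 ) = 2026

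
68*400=27200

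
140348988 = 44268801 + 96080187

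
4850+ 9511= 14361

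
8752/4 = 2188 = 2188.00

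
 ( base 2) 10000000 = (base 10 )128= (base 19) 6e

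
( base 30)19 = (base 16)27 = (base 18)23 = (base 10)39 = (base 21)1i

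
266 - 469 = -203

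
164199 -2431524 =  -  2267325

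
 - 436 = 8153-8589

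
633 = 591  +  42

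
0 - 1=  - 1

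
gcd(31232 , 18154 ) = 2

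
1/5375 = 1/5375 = 0.00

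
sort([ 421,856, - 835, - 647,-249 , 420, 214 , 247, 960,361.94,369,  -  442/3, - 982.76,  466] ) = [- 982.76, - 835,-647, - 249, - 442/3,  214,247,361.94,369, 420,421, 466 , 856,960] 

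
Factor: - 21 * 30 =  - 2^1*3^2 * 5^1*7^1 = - 630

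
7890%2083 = 1641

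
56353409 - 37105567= 19247842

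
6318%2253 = 1812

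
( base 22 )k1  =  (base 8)671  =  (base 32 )DP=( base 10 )441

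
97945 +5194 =103139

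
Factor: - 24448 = -2^7 * 191^1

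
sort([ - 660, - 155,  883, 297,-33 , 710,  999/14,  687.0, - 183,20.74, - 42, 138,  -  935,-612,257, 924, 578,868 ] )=[ - 935, - 660, - 612,-183, - 155,-42, - 33, 20.74, 999/14,138 , 257, 297, 578, 687.0,  710,868, 883, 924]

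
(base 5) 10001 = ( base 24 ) 122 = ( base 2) 1001110010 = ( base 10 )626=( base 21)18H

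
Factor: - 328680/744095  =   - 2^3 * 3^2* 163^( - 1 ) = - 72/163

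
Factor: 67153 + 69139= 2^2 * 13^1*2621^1 = 136292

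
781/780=781/780 = 1.00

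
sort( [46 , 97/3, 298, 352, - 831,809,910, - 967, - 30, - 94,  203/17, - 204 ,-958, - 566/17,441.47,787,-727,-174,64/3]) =[  -  967 , - 958, -831, - 727,  -  204, - 174,-94 , - 566/17,-30,203/17,64/3 , 97/3,46 , 298,352, 441.47,  787,809,910 ] 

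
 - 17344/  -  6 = 8672/3  =  2890.67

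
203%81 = 41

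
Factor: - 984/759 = -2^3*11^(-1 )* 23^( - 1 )*41^1 = - 328/253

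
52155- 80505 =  - 28350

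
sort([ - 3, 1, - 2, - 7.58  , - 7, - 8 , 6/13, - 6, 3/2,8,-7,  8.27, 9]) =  [ - 8, - 7.58, - 7, - 7, - 6, - 3 , - 2,6/13,  1,3/2, 8, 8.27,  9] 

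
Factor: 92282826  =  2^1*3^1*15380471^1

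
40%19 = 2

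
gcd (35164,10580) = 4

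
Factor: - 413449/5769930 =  -2^( - 1) * 3^( - 1 ) * 5^( - 1) * 41^( - 1 )*643^2*4691^( - 1)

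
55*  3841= 211255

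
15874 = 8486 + 7388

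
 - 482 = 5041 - 5523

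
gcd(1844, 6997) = 1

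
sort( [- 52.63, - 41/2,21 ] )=[ - 52.63, -41/2, 21]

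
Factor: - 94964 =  - 2^2 *23741^1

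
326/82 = 3+40/41=3.98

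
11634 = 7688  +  3946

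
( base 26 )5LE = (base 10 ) 3940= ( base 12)2344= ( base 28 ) 50K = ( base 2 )111101100100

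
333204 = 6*55534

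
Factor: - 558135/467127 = -785/657 = -3^ (-2) *5^1 * 73^(-1)*157^1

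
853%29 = 12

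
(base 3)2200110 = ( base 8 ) 3644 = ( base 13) b76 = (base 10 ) 1956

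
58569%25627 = 7315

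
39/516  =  13/172 = 0.08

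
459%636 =459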